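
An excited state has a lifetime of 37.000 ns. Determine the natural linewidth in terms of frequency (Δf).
2.151 MHz

Using the energy-time uncertainty principle and E = hf:
ΔEΔt ≥ ℏ/2
hΔf·Δt ≥ ℏ/2

The minimum frequency uncertainty is:
Δf = ℏ/(2hτ) = 1/(4πτ)
Δf = 1/(4π × 3.700e-08 s)
Δf = 2.151e+06 Hz = 2.151 MHz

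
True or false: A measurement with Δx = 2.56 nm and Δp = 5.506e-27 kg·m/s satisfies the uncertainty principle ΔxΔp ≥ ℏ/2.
No, it violates the uncertainty principle (impossible measurement).

Calculate the product ΔxΔp:
ΔxΔp = (2.560e-09 m) × (5.506e-27 kg·m/s)
ΔxΔp = 1.410e-35 J·s

Compare to the minimum allowed value ℏ/2:
ℏ/2 = 5.273e-35 J·s

Since ΔxΔp = 1.410e-35 J·s < 5.273e-35 J·s = ℏ/2,
the measurement violates the uncertainty principle.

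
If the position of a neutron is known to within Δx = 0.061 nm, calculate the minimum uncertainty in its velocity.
516.084 m/s

Using the Heisenberg uncertainty principle and Δp = mΔv:
ΔxΔp ≥ ℏ/2
Δx(mΔv) ≥ ℏ/2

The minimum uncertainty in velocity is:
Δv_min = ℏ/(2mΔx)
Δv_min = (1.055e-34 J·s) / (2 × 1.675e-27 kg × 6.100e-11 m)
Δv_min = 5.161e+02 m/s = 516.084 m/s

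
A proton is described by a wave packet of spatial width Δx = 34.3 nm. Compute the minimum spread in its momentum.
1.537 × 10^-27 kg·m/s

For a wave packet, the spatial width Δx and momentum spread Δp are related by the uncertainty principle:
ΔxΔp ≥ ℏ/2

The minimum momentum spread is:
Δp_min = ℏ/(2Δx)
Δp_min = (1.055e-34 J·s) / (2 × 3.430e-08 m)
Δp_min = 1.537e-27 kg·m/s

A wave packet cannot have both a well-defined position and well-defined momentum.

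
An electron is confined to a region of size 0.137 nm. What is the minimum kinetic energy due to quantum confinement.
507.483 meV

Using the uncertainty principle:

1. Position uncertainty: Δx ≈ 1.370e-10 m
2. Minimum momentum uncertainty: Δp = ℏ/(2Δx) = 3.849e-25 kg·m/s
3. Minimum kinetic energy:
   KE = (Δp)²/(2m) = (3.849e-25)²/(2 × 9.109e-31 kg)
   KE = 8.131e-20 J = 507.483 meV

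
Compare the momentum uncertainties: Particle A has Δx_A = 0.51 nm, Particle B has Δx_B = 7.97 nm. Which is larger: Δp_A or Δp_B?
Particle A has the larger minimum momentum uncertainty, by a factor of 15.63.

For each particle, the minimum momentum uncertainty is Δp_min = ℏ/(2Δx):

Particle A: Δp_A = ℏ/(2×5.100e-10 m) = 1.034e-25 kg·m/s
Particle B: Δp_B = ℏ/(2×7.970e-09 m) = 6.616e-27 kg·m/s

Ratio: Δp_A/Δp_B = 15.63

Since Δp_min ∝ 1/Δx, the particle with smaller position uncertainty (A) has larger momentum uncertainty.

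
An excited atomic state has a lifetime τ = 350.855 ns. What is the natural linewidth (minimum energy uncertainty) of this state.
938.011 peV

Using the energy-time uncertainty principle:
ΔEΔt ≥ ℏ/2

The lifetime τ represents the time uncertainty Δt.
The natural linewidth (minimum energy uncertainty) is:

ΔE = ℏ/(2τ)
ΔE = (1.055e-34 J·s) / (2 × 3.509e-07 s)
ΔE = 1.503e-28 J = 938.011 peV

This natural linewidth limits the precision of spectroscopic measurements.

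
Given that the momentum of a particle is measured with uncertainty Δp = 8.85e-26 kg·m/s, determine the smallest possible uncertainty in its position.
595.803 pm

Using the Heisenberg uncertainty principle:
ΔxΔp ≥ ℏ/2

The minimum uncertainty in position is:
Δx_min = ℏ/(2Δp)
Δx_min = (1.055e-34 J·s) / (2 × 8.850e-26 kg·m/s)
Δx_min = 5.958e-10 m = 595.803 pm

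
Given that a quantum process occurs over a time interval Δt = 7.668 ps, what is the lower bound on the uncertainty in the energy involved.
42.919 μeV

Using the energy-time uncertainty principle:
ΔEΔt ≥ ℏ/2

The minimum uncertainty in energy is:
ΔE_min = ℏ/(2Δt)
ΔE_min = (1.055e-34 J·s) / (2 × 7.668e-12 s)
ΔE_min = 6.876e-24 J = 42.919 μeV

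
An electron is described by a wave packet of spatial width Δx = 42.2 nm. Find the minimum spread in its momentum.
1.249 × 10^-27 kg·m/s

For a wave packet, the spatial width Δx and momentum spread Δp are related by the uncertainty principle:
ΔxΔp ≥ ℏ/2

The minimum momentum spread is:
Δp_min = ℏ/(2Δx)
Δp_min = (1.055e-34 J·s) / (2 × 4.220e-08 m)
Δp_min = 1.249e-27 kg·m/s

A wave packet cannot have both a well-defined position and well-defined momentum.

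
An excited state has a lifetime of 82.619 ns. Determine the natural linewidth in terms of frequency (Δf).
963.186 kHz

Using the energy-time uncertainty principle and E = hf:
ΔEΔt ≥ ℏ/2
hΔf·Δt ≥ ℏ/2

The minimum frequency uncertainty is:
Δf = ℏ/(2hτ) = 1/(4πτ)
Δf = 1/(4π × 8.262e-08 s)
Δf = 9.632e+05 Hz = 963.186 kHz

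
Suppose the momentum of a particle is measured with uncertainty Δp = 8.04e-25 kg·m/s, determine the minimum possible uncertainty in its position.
65.583 pm

Using the Heisenberg uncertainty principle:
ΔxΔp ≥ ℏ/2

The minimum uncertainty in position is:
Δx_min = ℏ/(2Δp)
Δx_min = (1.055e-34 J·s) / (2 × 8.040e-25 kg·m/s)
Δx_min = 6.558e-11 m = 65.583 pm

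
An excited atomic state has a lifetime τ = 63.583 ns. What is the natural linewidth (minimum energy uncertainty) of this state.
5.176 neV

Using the energy-time uncertainty principle:
ΔEΔt ≥ ℏ/2

The lifetime τ represents the time uncertainty Δt.
The natural linewidth (minimum energy uncertainty) is:

ΔE = ℏ/(2τ)
ΔE = (1.055e-34 J·s) / (2 × 6.358e-08 s)
ΔE = 8.293e-28 J = 5.176 neV

This natural linewidth limits the precision of spectroscopic measurements.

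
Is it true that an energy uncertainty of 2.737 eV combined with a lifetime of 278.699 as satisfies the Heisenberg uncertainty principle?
Yes, it satisfies the uncertainty relation.

Calculate the product ΔEΔt:
ΔE = 2.737 eV = 4.385e-19 J
ΔEΔt = (4.385e-19 J) × (2.787e-16 s)
ΔEΔt = 1.222e-34 J·s

Compare to the minimum allowed value ℏ/2:
ℏ/2 = 5.273e-35 J·s

Since ΔEΔt = 1.222e-34 J·s ≥ 5.273e-35 J·s = ℏ/2,
this satisfies the uncertainty relation.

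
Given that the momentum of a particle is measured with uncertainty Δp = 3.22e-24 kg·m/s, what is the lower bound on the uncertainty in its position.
16.375 pm

Using the Heisenberg uncertainty principle:
ΔxΔp ≥ ℏ/2

The minimum uncertainty in position is:
Δx_min = ℏ/(2Δp)
Δx_min = (1.055e-34 J·s) / (2 × 3.220e-24 kg·m/s)
Δx_min = 1.638e-11 m = 16.375 pm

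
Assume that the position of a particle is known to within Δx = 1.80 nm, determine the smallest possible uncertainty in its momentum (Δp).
2.929 × 10^-26 kg·m/s

Using the Heisenberg uncertainty principle:
ΔxΔp ≥ ℏ/2

The minimum uncertainty in momentum is:
Δp_min = ℏ/(2Δx)
Δp_min = (1.055e-34 J·s) / (2 × 1.800e-09 m)
Δp_min = 2.929e-26 kg·m/s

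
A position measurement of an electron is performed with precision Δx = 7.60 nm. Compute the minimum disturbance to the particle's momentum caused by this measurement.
6.938 × 10^-27 kg·m/s

The uncertainty principle implies that measuring position disturbs momentum:
ΔxΔp ≥ ℏ/2

When we measure position with precision Δx, we necessarily introduce a momentum uncertainty:
Δp ≥ ℏ/(2Δx)
Δp_min = (1.055e-34 J·s) / (2 × 7.600e-09 m)
Δp_min = 6.938e-27 kg·m/s

The more precisely we measure position, the greater the momentum disturbance.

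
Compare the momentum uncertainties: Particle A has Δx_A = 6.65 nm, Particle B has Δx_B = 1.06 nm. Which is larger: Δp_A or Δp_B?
Particle B has the larger minimum momentum uncertainty, by a factor of 6.27.

For each particle, the minimum momentum uncertainty is Δp_min = ℏ/(2Δx):

Particle A: Δp_A = ℏ/(2×6.650e-09 m) = 7.929e-27 kg·m/s
Particle B: Δp_B = ℏ/(2×1.060e-09 m) = 4.974e-26 kg·m/s

Ratio: Δp_B/Δp_A = 6.27

Since Δp_min ∝ 1/Δx, the particle with smaller position uncertainty (B) has larger momentum uncertainty.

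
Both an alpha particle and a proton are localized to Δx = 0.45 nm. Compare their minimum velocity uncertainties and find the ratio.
The proton has the larger minimum velocity uncertainty, by a ratio of 4.0.

For both particles, Δp_min = ℏ/(2Δx) = 1.172e-25 kg·m/s (same for both).

The velocity uncertainty is Δv = Δp/m:
- alpha particle: Δv = 1.172e-25 / 6.645e-27 = 1.763e+01 m/s = 17.634 m/s
- proton: Δv = 1.172e-25 / 1.673e-27 = 7.005e+01 m/s = 70.054 m/s

Ratio: 7.005e+01 / 1.763e+01 = 4.0

The lighter particle has larger velocity uncertainty because Δv ∝ 1/m.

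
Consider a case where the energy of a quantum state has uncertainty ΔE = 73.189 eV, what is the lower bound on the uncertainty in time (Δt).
4.497 as

Using the energy-time uncertainty principle:
ΔEΔt ≥ ℏ/2

The minimum uncertainty in time is:
Δt_min = ℏ/(2ΔE)
Δt_min = (1.055e-34 J·s) / (2 × 1.173e-17 J)
Δt_min = 4.497e-18 s = 4.497 as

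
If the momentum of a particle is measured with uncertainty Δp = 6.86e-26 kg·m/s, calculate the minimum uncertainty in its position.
768.638 pm

Using the Heisenberg uncertainty principle:
ΔxΔp ≥ ℏ/2

The minimum uncertainty in position is:
Δx_min = ℏ/(2Δp)
Δx_min = (1.055e-34 J·s) / (2 × 6.860e-26 kg·m/s)
Δx_min = 7.686e-10 m = 768.638 pm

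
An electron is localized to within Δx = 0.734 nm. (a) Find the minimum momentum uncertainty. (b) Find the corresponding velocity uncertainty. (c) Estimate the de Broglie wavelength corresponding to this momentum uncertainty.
(a) Δp_min = 7.184 × 10^-26 kg·m/s
(b) Δv_min = 78.861 km/s
(c) λ_dB = 9.224 nm

Step-by-step:

(a) From the uncertainty principle:
Δp_min = ℏ/(2Δx) = (1.055e-34 J·s)/(2 × 7.340e-10 m) = 7.184e-26 kg·m/s

(b) The velocity uncertainty:
Δv = Δp/m = (7.184e-26 kg·m/s)/(9.109e-31 kg) = 7.886e+04 m/s = 78.861 km/s

(c) The de Broglie wavelength for this momentum:
λ = h/p = (6.626e-34 J·s)/(7.184e-26 kg·m/s) = 9.224e-09 m = 9.224 nm

Note: The de Broglie wavelength is comparable to the localization size, as expected from wave-particle duality.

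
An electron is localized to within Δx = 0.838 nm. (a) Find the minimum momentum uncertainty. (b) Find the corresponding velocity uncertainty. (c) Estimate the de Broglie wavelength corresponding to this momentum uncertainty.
(a) Δp_min = 6.292 × 10^-26 kg·m/s
(b) Δv_min = 69.074 km/s
(c) λ_dB = 10.531 nm

Step-by-step:

(a) From the uncertainty principle:
Δp_min = ℏ/(2Δx) = (1.055e-34 J·s)/(2 × 8.380e-10 m) = 6.292e-26 kg·m/s

(b) The velocity uncertainty:
Δv = Δp/m = (6.292e-26 kg·m/s)/(9.109e-31 kg) = 6.907e+04 m/s = 69.074 km/s

(c) The de Broglie wavelength for this momentum:
λ = h/p = (6.626e-34 J·s)/(6.292e-26 kg·m/s) = 1.053e-08 m = 10.531 nm

Note: The de Broglie wavelength is comparable to the localization size, as expected from wave-particle duality.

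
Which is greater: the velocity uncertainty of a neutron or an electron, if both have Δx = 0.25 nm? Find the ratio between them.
The electron has the larger minimum velocity uncertainty, by a ratio of 1838.7.

For both particles, Δp_min = ℏ/(2Δx) = 2.109e-25 kg·m/s (same for both).

The velocity uncertainty is Δv = Δp/m:
- neutron: Δv = 2.109e-25 / 1.675e-27 = 1.259e+02 m/s = 125.924 m/s
- electron: Δv = 2.109e-25 / 9.109e-31 = 2.315e+05 m/s = 231.535 km/s

Ratio: 2.315e+05 / 1.259e+02 = 1838.7

The lighter particle has larger velocity uncertainty because Δv ∝ 1/m.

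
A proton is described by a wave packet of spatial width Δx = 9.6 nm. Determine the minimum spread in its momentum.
5.493 × 10^-27 kg·m/s

For a wave packet, the spatial width Δx and momentum spread Δp are related by the uncertainty principle:
ΔxΔp ≥ ℏ/2

The minimum momentum spread is:
Δp_min = ℏ/(2Δx)
Δp_min = (1.055e-34 J·s) / (2 × 9.600e-09 m)
Δp_min = 5.493e-27 kg·m/s

A wave packet cannot have both a well-defined position and well-defined momentum.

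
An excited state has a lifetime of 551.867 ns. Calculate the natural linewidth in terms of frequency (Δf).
144.197 kHz

Using the energy-time uncertainty principle and E = hf:
ΔEΔt ≥ ℏ/2
hΔf·Δt ≥ ℏ/2

The minimum frequency uncertainty is:
Δf = ℏ/(2hτ) = 1/(4πτ)
Δf = 1/(4π × 5.519e-07 s)
Δf = 1.442e+05 Hz = 144.197 kHz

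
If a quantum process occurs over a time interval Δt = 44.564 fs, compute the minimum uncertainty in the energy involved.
7.385 meV

Using the energy-time uncertainty principle:
ΔEΔt ≥ ℏ/2

The minimum uncertainty in energy is:
ΔE_min = ℏ/(2Δt)
ΔE_min = (1.055e-34 J·s) / (2 × 4.456e-14 s)
ΔE_min = 1.183e-21 J = 7.385 meV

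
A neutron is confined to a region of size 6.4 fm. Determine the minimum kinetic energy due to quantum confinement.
126.472 keV

Using the uncertainty principle:

1. Position uncertainty: Δx ≈ 6.400e-15 m
2. Minimum momentum uncertainty: Δp = ℏ/(2Δx) = 8.239e-21 kg·m/s
3. Minimum kinetic energy:
   KE = (Δp)²/(2m) = (8.239e-21)²/(2 × 1.675e-27 kg)
   KE = 2.026e-14 J = 126.472 keV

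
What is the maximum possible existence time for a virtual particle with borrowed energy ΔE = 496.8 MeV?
6.625 × 10^-25 s

Using the energy-time uncertainty principle:
ΔEΔt ≥ ℏ/2

For a virtual particle borrowing energy ΔE, the maximum lifetime is:
Δt_max = ℏ/(2ΔE)

Converting energy:
ΔE = 496.8 MeV = 7.960e-11 J

Δt_max = (1.055e-34 J·s) / (2 × 7.960e-11 J)
Δt_max = 6.625e-25 s = 6.625 × 10^-25 s

Virtual particles with higher borrowed energy exist for shorter times.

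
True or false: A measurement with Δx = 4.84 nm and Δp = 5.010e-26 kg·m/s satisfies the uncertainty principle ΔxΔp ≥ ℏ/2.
Yes, it satisfies the uncertainty principle.

Calculate the product ΔxΔp:
ΔxΔp = (4.840e-09 m) × (5.010e-26 kg·m/s)
ΔxΔp = 2.425e-34 J·s

Compare to the minimum allowed value ℏ/2:
ℏ/2 = 5.273e-35 J·s

Since ΔxΔp = 2.425e-34 J·s ≥ 5.273e-35 J·s = ℏ/2,
the measurement satisfies the uncertainty principle.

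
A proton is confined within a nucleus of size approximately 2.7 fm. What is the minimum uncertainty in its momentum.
1.953 × 10^-20 kg·m/s

Using the Heisenberg uncertainty principle:
ΔxΔp ≥ ℏ/2

With Δx ≈ L = 2.700e-15 m (the confinement size):
Δp_min = ℏ/(2Δx)
Δp_min = (1.055e-34 J·s) / (2 × 2.700e-15 m)
Δp_min = 1.953e-20 kg·m/s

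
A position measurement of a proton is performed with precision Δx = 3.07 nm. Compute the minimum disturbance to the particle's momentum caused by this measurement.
1.718 × 10^-26 kg·m/s

The uncertainty principle implies that measuring position disturbs momentum:
ΔxΔp ≥ ℏ/2

When we measure position with precision Δx, we necessarily introduce a momentum uncertainty:
Δp ≥ ℏ/(2Δx)
Δp_min = (1.055e-34 J·s) / (2 × 3.070e-09 m)
Δp_min = 1.718e-26 kg·m/s

The more precisely we measure position, the greater the momentum disturbance.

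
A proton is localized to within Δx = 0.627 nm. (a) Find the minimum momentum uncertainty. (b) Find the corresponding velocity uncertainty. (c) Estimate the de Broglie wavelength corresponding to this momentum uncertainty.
(a) Δp_min = 8.410 × 10^-26 kg·m/s
(b) Δv_min = 50.278 m/s
(c) λ_dB = 7.879 nm

Step-by-step:

(a) From the uncertainty principle:
Δp_min = ℏ/(2Δx) = (1.055e-34 J·s)/(2 × 6.270e-10 m) = 8.410e-26 kg·m/s

(b) The velocity uncertainty:
Δv = Δp/m = (8.410e-26 kg·m/s)/(1.673e-27 kg) = 5.028e+01 m/s = 50.278 m/s

(c) The de Broglie wavelength for this momentum:
λ = h/p = (6.626e-34 J·s)/(8.410e-26 kg·m/s) = 7.879e-09 m = 7.879 nm

Note: The de Broglie wavelength is comparable to the localization size, as expected from wave-particle duality.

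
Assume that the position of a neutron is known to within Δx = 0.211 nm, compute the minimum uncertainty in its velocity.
149.200 m/s

Using the Heisenberg uncertainty principle and Δp = mΔv:
ΔxΔp ≥ ℏ/2
Δx(mΔv) ≥ ℏ/2

The minimum uncertainty in velocity is:
Δv_min = ℏ/(2mΔx)
Δv_min = (1.055e-34 J·s) / (2 × 1.675e-27 kg × 2.110e-10 m)
Δv_min = 1.492e+02 m/s = 149.200 m/s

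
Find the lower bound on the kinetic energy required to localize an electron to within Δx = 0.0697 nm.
1.961 eV

Localizing a particle requires giving it sufficient momentum uncertainty:

1. From uncertainty principle: Δp ≥ ℏ/(2Δx)
   Δp_min = (1.055e-34 J·s) / (2 × 6.970e-11 m)
   Δp_min = 7.565e-25 kg·m/s

2. This momentum uncertainty corresponds to kinetic energy:
   KE ≈ (Δp)²/(2m) = (7.565e-25)²/(2 × 9.109e-31 kg)
   KE = 3.141e-19 J = 1.961 eV

Tighter localization requires more energy.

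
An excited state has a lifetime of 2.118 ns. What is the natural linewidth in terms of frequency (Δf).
37.572 MHz

Using the energy-time uncertainty principle and E = hf:
ΔEΔt ≥ ℏ/2
hΔf·Δt ≥ ℏ/2

The minimum frequency uncertainty is:
Δf = ℏ/(2hτ) = 1/(4πτ)
Δf = 1/(4π × 2.118e-09 s)
Δf = 3.757e+07 Hz = 37.572 MHz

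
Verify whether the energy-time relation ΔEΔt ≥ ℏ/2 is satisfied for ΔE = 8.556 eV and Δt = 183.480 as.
Yes, it satisfies the uncertainty relation.

Calculate the product ΔEΔt:
ΔE = 8.556 eV = 1.371e-18 J
ΔEΔt = (1.371e-18 J) × (1.835e-16 s)
ΔEΔt = 2.515e-34 J·s

Compare to the minimum allowed value ℏ/2:
ℏ/2 = 5.273e-35 J·s

Since ΔEΔt = 2.515e-34 J·s ≥ 5.273e-35 J·s = ℏ/2,
this satisfies the uncertainty relation.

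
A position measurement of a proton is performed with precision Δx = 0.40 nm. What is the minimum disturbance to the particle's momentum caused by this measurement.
1.318 × 10^-25 kg·m/s

The uncertainty principle implies that measuring position disturbs momentum:
ΔxΔp ≥ ℏ/2

When we measure position with precision Δx, we necessarily introduce a momentum uncertainty:
Δp ≥ ℏ/(2Δx)
Δp_min = (1.055e-34 J·s) / (2 × 4.000e-10 m)
Δp_min = 1.318e-25 kg·m/s

The more precisely we measure position, the greater the momentum disturbance.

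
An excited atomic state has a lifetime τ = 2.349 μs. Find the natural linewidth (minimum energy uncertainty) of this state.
140.105 peV

Using the energy-time uncertainty principle:
ΔEΔt ≥ ℏ/2

The lifetime τ represents the time uncertainty Δt.
The natural linewidth (minimum energy uncertainty) is:

ΔE = ℏ/(2τ)
ΔE = (1.055e-34 J·s) / (2 × 2.349e-06 s)
ΔE = 2.245e-29 J = 140.105 peV

This natural linewidth limits the precision of spectroscopic measurements.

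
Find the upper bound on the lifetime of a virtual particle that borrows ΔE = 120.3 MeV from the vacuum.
2.736 ys

Using the energy-time uncertainty principle:
ΔEΔt ≥ ℏ/2

For a virtual particle borrowing energy ΔE, the maximum lifetime is:
Δt_max = ℏ/(2ΔE)

Converting energy:
ΔE = 120.3 MeV = 1.927e-11 J

Δt_max = (1.055e-34 J·s) / (2 × 1.927e-11 J)
Δt_max = 2.736e-24 s = 2.736 ys

Virtual particles with higher borrowed energy exist for shorter times.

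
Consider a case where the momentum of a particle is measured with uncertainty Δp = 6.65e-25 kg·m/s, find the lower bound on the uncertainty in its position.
79.291 pm

Using the Heisenberg uncertainty principle:
ΔxΔp ≥ ℏ/2

The minimum uncertainty in position is:
Δx_min = ℏ/(2Δp)
Δx_min = (1.055e-34 J·s) / (2 × 6.650e-25 kg·m/s)
Δx_min = 7.929e-11 m = 79.291 pm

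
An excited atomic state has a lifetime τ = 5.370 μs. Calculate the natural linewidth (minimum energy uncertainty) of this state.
61.286 peV

Using the energy-time uncertainty principle:
ΔEΔt ≥ ℏ/2

The lifetime τ represents the time uncertainty Δt.
The natural linewidth (minimum energy uncertainty) is:

ΔE = ℏ/(2τ)
ΔE = (1.055e-34 J·s) / (2 × 5.370e-06 s)
ΔE = 9.819e-30 J = 61.286 peV

This natural linewidth limits the precision of spectroscopic measurements.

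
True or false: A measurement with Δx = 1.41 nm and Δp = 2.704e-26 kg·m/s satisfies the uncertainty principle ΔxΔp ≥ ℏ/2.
No, it violates the uncertainty principle (impossible measurement).

Calculate the product ΔxΔp:
ΔxΔp = (1.410e-09 m) × (2.704e-26 kg·m/s)
ΔxΔp = 3.813e-35 J·s

Compare to the minimum allowed value ℏ/2:
ℏ/2 = 5.273e-35 J·s

Since ΔxΔp = 3.813e-35 J·s < 5.273e-35 J·s = ℏ/2,
the measurement violates the uncertainty principle.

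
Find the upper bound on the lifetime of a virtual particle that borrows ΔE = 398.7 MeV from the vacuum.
8.254 × 10^-25 s

Using the energy-time uncertainty principle:
ΔEΔt ≥ ℏ/2

For a virtual particle borrowing energy ΔE, the maximum lifetime is:
Δt_max = ℏ/(2ΔE)

Converting energy:
ΔE = 398.7 MeV = 6.388e-11 J

Δt_max = (1.055e-34 J·s) / (2 × 6.388e-11 J)
Δt_max = 8.254e-25 s = 8.254 × 10^-25 s

Virtual particles with higher borrowed energy exist for shorter times.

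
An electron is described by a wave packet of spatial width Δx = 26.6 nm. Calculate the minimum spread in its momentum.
1.982 × 10^-27 kg·m/s

For a wave packet, the spatial width Δx and momentum spread Δp are related by the uncertainty principle:
ΔxΔp ≥ ℏ/2

The minimum momentum spread is:
Δp_min = ℏ/(2Δx)
Δp_min = (1.055e-34 J·s) / (2 × 2.660e-08 m)
Δp_min = 1.982e-27 kg·m/s

A wave packet cannot have both a well-defined position and well-defined momentum.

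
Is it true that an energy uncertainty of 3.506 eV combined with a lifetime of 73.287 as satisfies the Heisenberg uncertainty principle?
No, it violates the uncertainty relation.

Calculate the product ΔEΔt:
ΔE = 3.506 eV = 5.617e-19 J
ΔEΔt = (5.617e-19 J) × (7.329e-17 s)
ΔEΔt = 4.117e-35 J·s

Compare to the minimum allowed value ℏ/2:
ℏ/2 = 5.273e-35 J·s

Since ΔEΔt = 4.117e-35 J·s < 5.273e-35 J·s = ℏ/2,
this violates the uncertainty relation.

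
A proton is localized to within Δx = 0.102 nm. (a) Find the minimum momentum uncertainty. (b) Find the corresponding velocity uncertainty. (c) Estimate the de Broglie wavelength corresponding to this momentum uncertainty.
(a) Δp_min = 5.169 × 10^-25 kg·m/s
(b) Δv_min = 309.064 m/s
(c) λ_dB = 1.282 nm

Step-by-step:

(a) From the uncertainty principle:
Δp_min = ℏ/(2Δx) = (1.055e-34 J·s)/(2 × 1.020e-10 m) = 5.169e-25 kg·m/s

(b) The velocity uncertainty:
Δv = Δp/m = (5.169e-25 kg·m/s)/(1.673e-27 kg) = 3.091e+02 m/s = 309.064 m/s

(c) The de Broglie wavelength for this momentum:
λ = h/p = (6.626e-34 J·s)/(5.169e-25 kg·m/s) = 1.282e-09 m = 1.282 nm

Note: The de Broglie wavelength is comparable to the localization size, as expected from wave-particle duality.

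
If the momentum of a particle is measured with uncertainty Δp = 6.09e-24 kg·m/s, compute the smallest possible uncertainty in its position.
8.658 pm

Using the Heisenberg uncertainty principle:
ΔxΔp ≥ ℏ/2

The minimum uncertainty in position is:
Δx_min = ℏ/(2Δp)
Δx_min = (1.055e-34 J·s) / (2 × 6.090e-24 kg·m/s)
Δx_min = 8.658e-12 m = 8.658 pm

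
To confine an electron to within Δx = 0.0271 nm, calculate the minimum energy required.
12.970 eV

Localizing a particle requires giving it sufficient momentum uncertainty:

1. From uncertainty principle: Δp ≥ ℏ/(2Δx)
   Δp_min = (1.055e-34 J·s) / (2 × 2.710e-11 m)
   Δp_min = 1.946e-24 kg·m/s

2. This momentum uncertainty corresponds to kinetic energy:
   KE ≈ (Δp)²/(2m) = (1.946e-24)²/(2 × 9.109e-31 kg)
   KE = 2.078e-18 J = 12.970 eV

Tighter localization requires more energy.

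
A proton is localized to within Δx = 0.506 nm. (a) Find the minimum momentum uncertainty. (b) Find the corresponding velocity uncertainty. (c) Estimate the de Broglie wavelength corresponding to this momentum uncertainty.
(a) Δp_min = 1.042 × 10^-25 kg·m/s
(b) Δv_min = 62.301 m/s
(c) λ_dB = 6.359 nm

Step-by-step:

(a) From the uncertainty principle:
Δp_min = ℏ/(2Δx) = (1.055e-34 J·s)/(2 × 5.060e-10 m) = 1.042e-25 kg·m/s

(b) The velocity uncertainty:
Δv = Δp/m = (1.042e-25 kg·m/s)/(1.673e-27 kg) = 6.230e+01 m/s = 62.301 m/s

(c) The de Broglie wavelength for this momentum:
λ = h/p = (6.626e-34 J·s)/(1.042e-25 kg·m/s) = 6.359e-09 m = 6.359 nm

Note: The de Broglie wavelength is comparable to the localization size, as expected from wave-particle duality.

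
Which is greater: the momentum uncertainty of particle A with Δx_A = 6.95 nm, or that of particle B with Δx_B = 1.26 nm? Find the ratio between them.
Particle B has the larger minimum momentum uncertainty, by a factor of 5.52.

For each particle, the minimum momentum uncertainty is Δp_min = ℏ/(2Δx):

Particle A: Δp_A = ℏ/(2×6.950e-09 m) = 7.587e-27 kg·m/s
Particle B: Δp_B = ℏ/(2×1.260e-09 m) = 4.185e-26 kg·m/s

Ratio: Δp_B/Δp_A = 5.52

Since Δp_min ∝ 1/Δx, the particle with smaller position uncertainty (B) has larger momentum uncertainty.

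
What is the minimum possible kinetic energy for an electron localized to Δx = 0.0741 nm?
1.735 eV

Localizing a particle requires giving it sufficient momentum uncertainty:

1. From uncertainty principle: Δp ≥ ℏ/(2Δx)
   Δp_min = (1.055e-34 J·s) / (2 × 7.410e-11 m)
   Δp_min = 7.116e-25 kg·m/s

2. This momentum uncertainty corresponds to kinetic energy:
   KE ≈ (Δp)²/(2m) = (7.116e-25)²/(2 × 9.109e-31 kg)
   KE = 2.779e-19 J = 1.735 eV

Tighter localization requires more energy.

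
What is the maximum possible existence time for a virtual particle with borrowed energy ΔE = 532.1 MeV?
6.185 × 10^-25 s

Using the energy-time uncertainty principle:
ΔEΔt ≥ ℏ/2

For a virtual particle borrowing energy ΔE, the maximum lifetime is:
Δt_max = ℏ/(2ΔE)

Converting energy:
ΔE = 532.1 MeV = 8.525e-11 J

Δt_max = (1.055e-34 J·s) / (2 × 8.525e-11 J)
Δt_max = 6.185e-25 s = 6.185 × 10^-25 s

Virtual particles with higher borrowed energy exist for shorter times.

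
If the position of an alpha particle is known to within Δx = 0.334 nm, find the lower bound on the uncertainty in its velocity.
23.759 m/s

Using the Heisenberg uncertainty principle and Δp = mΔv:
ΔxΔp ≥ ℏ/2
Δx(mΔv) ≥ ℏ/2

The minimum uncertainty in velocity is:
Δv_min = ℏ/(2mΔx)
Δv_min = (1.055e-34 J·s) / (2 × 6.645e-27 kg × 3.340e-10 m)
Δv_min = 2.376e+01 m/s = 23.759 m/s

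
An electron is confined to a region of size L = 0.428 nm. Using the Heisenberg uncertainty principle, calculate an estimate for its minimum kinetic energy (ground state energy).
51.997 meV

Using the uncertainty principle to estimate ground state energy:

1. The position uncertainty is approximately the confinement size:
   Δx ≈ L = 4.280e-10 m

2. From ΔxΔp ≥ ℏ/2, the minimum momentum uncertainty is:
   Δp ≈ ℏ/(2L) = 1.232e-25 kg·m/s

3. The kinetic energy is approximately:
   KE ≈ (Δp)²/(2m) = (1.232e-25)²/(2 × 9.109e-31 kg)
   KE ≈ 8.331e-21 J = 51.997 meV

This is an order-of-magnitude estimate of the ground state energy.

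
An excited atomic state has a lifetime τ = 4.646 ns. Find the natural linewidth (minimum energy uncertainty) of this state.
70.836 neV

Using the energy-time uncertainty principle:
ΔEΔt ≥ ℏ/2

The lifetime τ represents the time uncertainty Δt.
The natural linewidth (minimum energy uncertainty) is:

ΔE = ℏ/(2τ)
ΔE = (1.055e-34 J·s) / (2 × 4.646e-09 s)
ΔE = 1.135e-26 J = 70.836 neV

This natural linewidth limits the precision of spectroscopic measurements.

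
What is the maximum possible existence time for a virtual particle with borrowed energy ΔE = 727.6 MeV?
4.523 × 10^-25 s

Using the energy-time uncertainty principle:
ΔEΔt ≥ ℏ/2

For a virtual particle borrowing energy ΔE, the maximum lifetime is:
Δt_max = ℏ/(2ΔE)

Converting energy:
ΔE = 727.6 MeV = 1.166e-10 J

Δt_max = (1.055e-34 J·s) / (2 × 1.166e-10 J)
Δt_max = 4.523e-25 s = 4.523 × 10^-25 s

Virtual particles with higher borrowed energy exist for shorter times.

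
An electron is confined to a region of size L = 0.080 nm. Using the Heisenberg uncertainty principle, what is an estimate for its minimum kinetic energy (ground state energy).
1.488 eV

Using the uncertainty principle to estimate ground state energy:

1. The position uncertainty is approximately the confinement size:
   Δx ≈ L = 8.000e-11 m

2. From ΔxΔp ≥ ℏ/2, the minimum momentum uncertainty is:
   Δp ≈ ℏ/(2L) = 6.591e-25 kg·m/s

3. The kinetic energy is approximately:
   KE ≈ (Δp)²/(2m) = (6.591e-25)²/(2 × 9.109e-31 kg)
   KE ≈ 2.384e-19 J = 1.488 eV

This is an order-of-magnitude estimate of the ground state energy.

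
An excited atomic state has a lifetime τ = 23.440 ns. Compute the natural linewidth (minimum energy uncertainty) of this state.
14.040 neV

Using the energy-time uncertainty principle:
ΔEΔt ≥ ℏ/2

The lifetime τ represents the time uncertainty Δt.
The natural linewidth (minimum energy uncertainty) is:

ΔE = ℏ/(2τ)
ΔE = (1.055e-34 J·s) / (2 × 2.344e-08 s)
ΔE = 2.250e-27 J = 14.040 neV

This natural linewidth limits the precision of spectroscopic measurements.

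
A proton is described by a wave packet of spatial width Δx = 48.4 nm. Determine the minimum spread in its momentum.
1.089 × 10^-27 kg·m/s

For a wave packet, the spatial width Δx and momentum spread Δp are related by the uncertainty principle:
ΔxΔp ≥ ℏ/2

The minimum momentum spread is:
Δp_min = ℏ/(2Δx)
Δp_min = (1.055e-34 J·s) / (2 × 4.840e-08 m)
Δp_min = 1.089e-27 kg·m/s

A wave packet cannot have both a well-defined position and well-defined momentum.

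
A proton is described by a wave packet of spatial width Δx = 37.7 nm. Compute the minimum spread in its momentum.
1.399 × 10^-27 kg·m/s

For a wave packet, the spatial width Δx and momentum spread Δp are related by the uncertainty principle:
ΔxΔp ≥ ℏ/2

The minimum momentum spread is:
Δp_min = ℏ/(2Δx)
Δp_min = (1.055e-34 J·s) / (2 × 3.770e-08 m)
Δp_min = 1.399e-27 kg·m/s

A wave packet cannot have both a well-defined position and well-defined momentum.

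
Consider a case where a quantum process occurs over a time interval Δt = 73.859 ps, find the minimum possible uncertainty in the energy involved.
4.456 μeV

Using the energy-time uncertainty principle:
ΔEΔt ≥ ℏ/2

The minimum uncertainty in energy is:
ΔE_min = ℏ/(2Δt)
ΔE_min = (1.055e-34 J·s) / (2 × 7.386e-11 s)
ΔE_min = 7.139e-25 J = 4.456 μeV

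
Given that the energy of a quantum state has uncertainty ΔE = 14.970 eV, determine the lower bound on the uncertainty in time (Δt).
21.984 as

Using the energy-time uncertainty principle:
ΔEΔt ≥ ℏ/2

The minimum uncertainty in time is:
Δt_min = ℏ/(2ΔE)
Δt_min = (1.055e-34 J·s) / (2 × 2.398e-18 J)
Δt_min = 2.198e-17 s = 21.984 as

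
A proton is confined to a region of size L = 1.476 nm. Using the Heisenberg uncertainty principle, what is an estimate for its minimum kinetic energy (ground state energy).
2.381 μeV

Using the uncertainty principle to estimate ground state energy:

1. The position uncertainty is approximately the confinement size:
   Δx ≈ L = 1.476e-09 m

2. From ΔxΔp ≥ ℏ/2, the minimum momentum uncertainty is:
   Δp ≈ ℏ/(2L) = 3.572e-26 kg·m/s

3. The kinetic energy is approximately:
   KE ≈ (Δp)²/(2m) = (3.572e-26)²/(2 × 1.673e-27 kg)
   KE ≈ 3.815e-25 J = 2.381 μeV

This is an order-of-magnitude estimate of the ground state energy.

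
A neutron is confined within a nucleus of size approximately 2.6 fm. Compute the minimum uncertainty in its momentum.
2.028 × 10^-20 kg·m/s

Using the Heisenberg uncertainty principle:
ΔxΔp ≥ ℏ/2

With Δx ≈ L = 2.600e-15 m (the confinement size):
Δp_min = ℏ/(2Δx)
Δp_min = (1.055e-34 J·s) / (2 × 2.600e-15 m)
Δp_min = 2.028e-20 kg·m/s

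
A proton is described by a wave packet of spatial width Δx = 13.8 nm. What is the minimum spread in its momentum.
3.821 × 10^-27 kg·m/s

For a wave packet, the spatial width Δx and momentum spread Δp are related by the uncertainty principle:
ΔxΔp ≥ ℏ/2

The minimum momentum spread is:
Δp_min = ℏ/(2Δx)
Δp_min = (1.055e-34 J·s) / (2 × 1.380e-08 m)
Δp_min = 3.821e-27 kg·m/s

A wave packet cannot have both a well-defined position and well-defined momentum.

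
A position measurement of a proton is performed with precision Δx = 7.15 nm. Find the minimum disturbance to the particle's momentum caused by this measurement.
7.375 × 10^-27 kg·m/s

The uncertainty principle implies that measuring position disturbs momentum:
ΔxΔp ≥ ℏ/2

When we measure position with precision Δx, we necessarily introduce a momentum uncertainty:
Δp ≥ ℏ/(2Δx)
Δp_min = (1.055e-34 J·s) / (2 × 7.150e-09 m)
Δp_min = 7.375e-27 kg·m/s

The more precisely we measure position, the greater the momentum disturbance.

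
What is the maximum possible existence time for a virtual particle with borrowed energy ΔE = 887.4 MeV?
3.709 × 10^-25 s

Using the energy-time uncertainty principle:
ΔEΔt ≥ ℏ/2

For a virtual particle borrowing energy ΔE, the maximum lifetime is:
Δt_max = ℏ/(2ΔE)

Converting energy:
ΔE = 887.4 MeV = 1.422e-10 J

Δt_max = (1.055e-34 J·s) / (2 × 1.422e-10 J)
Δt_max = 3.709e-25 s = 3.709 × 10^-25 s

Virtual particles with higher borrowed energy exist for shorter times.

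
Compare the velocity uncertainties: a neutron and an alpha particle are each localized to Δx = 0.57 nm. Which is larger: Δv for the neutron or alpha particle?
The neutron has the larger minimum velocity uncertainty, by a ratio of 4.0.

For both particles, Δp_min = ℏ/(2Δx) = 9.251e-26 kg·m/s (same for both).

The velocity uncertainty is Δv = Δp/m:
- neutron: Δv = 9.251e-26 / 1.675e-27 = 5.523e+01 m/s = 55.230 m/s
- alpha particle: Δv = 9.251e-26 / 6.645e-27 = 1.392e+01 m/s = 13.922 m/s

Ratio: 5.523e+01 / 1.392e+01 = 4.0

The lighter particle has larger velocity uncertainty because Δv ∝ 1/m.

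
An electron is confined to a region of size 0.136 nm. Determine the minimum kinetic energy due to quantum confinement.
514.974 meV

Using the uncertainty principle:

1. Position uncertainty: Δx ≈ 1.360e-10 m
2. Minimum momentum uncertainty: Δp = ℏ/(2Δx) = 3.877e-25 kg·m/s
3. Minimum kinetic energy:
   KE = (Δp)²/(2m) = (3.877e-25)²/(2 × 9.109e-31 kg)
   KE = 8.251e-20 J = 514.974 meV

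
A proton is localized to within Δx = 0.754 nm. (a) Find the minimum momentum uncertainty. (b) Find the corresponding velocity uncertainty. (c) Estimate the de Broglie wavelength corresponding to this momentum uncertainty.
(a) Δp_min = 6.993 × 10^-26 kg·m/s
(b) Δv_min = 41.810 m/s
(c) λ_dB = 9.475 nm

Step-by-step:

(a) From the uncertainty principle:
Δp_min = ℏ/(2Δx) = (1.055e-34 J·s)/(2 × 7.540e-10 m) = 6.993e-26 kg·m/s

(b) The velocity uncertainty:
Δv = Δp/m = (6.993e-26 kg·m/s)/(1.673e-27 kg) = 4.181e+01 m/s = 41.810 m/s

(c) The de Broglie wavelength for this momentum:
λ = h/p = (6.626e-34 J·s)/(6.993e-26 kg·m/s) = 9.475e-09 m = 9.475 nm

Note: The de Broglie wavelength is comparable to the localization size, as expected from wave-particle duality.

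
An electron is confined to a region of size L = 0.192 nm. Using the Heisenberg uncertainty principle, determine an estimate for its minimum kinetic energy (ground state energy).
258.381 meV

Using the uncertainty principle to estimate ground state energy:

1. The position uncertainty is approximately the confinement size:
   Δx ≈ L = 1.920e-10 m

2. From ΔxΔp ≥ ℏ/2, the minimum momentum uncertainty is:
   Δp ≈ ℏ/(2L) = 2.746e-25 kg·m/s

3. The kinetic energy is approximately:
   KE ≈ (Δp)²/(2m) = (2.746e-25)²/(2 × 9.109e-31 kg)
   KE ≈ 4.140e-20 J = 258.381 meV

This is an order-of-magnitude estimate of the ground state energy.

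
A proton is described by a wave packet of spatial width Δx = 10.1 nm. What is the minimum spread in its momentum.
5.221 × 10^-27 kg·m/s

For a wave packet, the spatial width Δx and momentum spread Δp are related by the uncertainty principle:
ΔxΔp ≥ ℏ/2

The minimum momentum spread is:
Δp_min = ℏ/(2Δx)
Δp_min = (1.055e-34 J·s) / (2 × 1.010e-08 m)
Δp_min = 5.221e-27 kg·m/s

A wave packet cannot have both a well-defined position and well-defined momentum.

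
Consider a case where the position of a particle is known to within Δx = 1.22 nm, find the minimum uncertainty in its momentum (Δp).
4.322 × 10^-26 kg·m/s

Using the Heisenberg uncertainty principle:
ΔxΔp ≥ ℏ/2

The minimum uncertainty in momentum is:
Δp_min = ℏ/(2Δx)
Δp_min = (1.055e-34 J·s) / (2 × 1.220e-09 m)
Δp_min = 4.322e-26 kg·m/s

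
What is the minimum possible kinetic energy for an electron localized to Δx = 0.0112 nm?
75.932 eV

Localizing a particle requires giving it sufficient momentum uncertainty:

1. From uncertainty principle: Δp ≥ ℏ/(2Δx)
   Δp_min = (1.055e-34 J·s) / (2 × 1.120e-11 m)
   Δp_min = 4.708e-24 kg·m/s

2. This momentum uncertainty corresponds to kinetic energy:
   KE ≈ (Δp)²/(2m) = (4.708e-24)²/(2 × 9.109e-31 kg)
   KE = 1.217e-17 J = 75.932 eV

Tighter localization requires more energy.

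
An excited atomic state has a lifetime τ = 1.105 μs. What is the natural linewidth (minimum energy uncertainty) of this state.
297.833 peV

Using the energy-time uncertainty principle:
ΔEΔt ≥ ℏ/2

The lifetime τ represents the time uncertainty Δt.
The natural linewidth (minimum energy uncertainty) is:

ΔE = ℏ/(2τ)
ΔE = (1.055e-34 J·s) / (2 × 1.105e-06 s)
ΔE = 4.772e-29 J = 297.833 peV

This natural linewidth limits the precision of spectroscopic measurements.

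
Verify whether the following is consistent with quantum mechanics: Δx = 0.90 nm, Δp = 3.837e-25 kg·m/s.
Yes, it satisfies the uncertainty principle.

Calculate the product ΔxΔp:
ΔxΔp = (9.000e-10 m) × (3.837e-25 kg·m/s)
ΔxΔp = 3.453e-34 J·s

Compare to the minimum allowed value ℏ/2:
ℏ/2 = 5.273e-35 J·s

Since ΔxΔp = 3.453e-34 J·s ≥ 5.273e-35 J·s = ℏ/2,
the measurement satisfies the uncertainty principle.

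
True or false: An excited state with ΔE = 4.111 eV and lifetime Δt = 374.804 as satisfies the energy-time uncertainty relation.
Yes, it satisfies the uncertainty relation.

Calculate the product ΔEΔt:
ΔE = 4.111 eV = 6.587e-19 J
ΔEΔt = (6.587e-19 J) × (3.748e-16 s)
ΔEΔt = 2.469e-34 J·s

Compare to the minimum allowed value ℏ/2:
ℏ/2 = 5.273e-35 J·s

Since ΔEΔt = 2.469e-34 J·s ≥ 5.273e-35 J·s = ℏ/2,
this satisfies the uncertainty relation.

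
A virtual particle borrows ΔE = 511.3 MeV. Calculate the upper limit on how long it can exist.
6.437 × 10^-25 s

Using the energy-time uncertainty principle:
ΔEΔt ≥ ℏ/2

For a virtual particle borrowing energy ΔE, the maximum lifetime is:
Δt_max = ℏ/(2ΔE)

Converting energy:
ΔE = 511.3 MeV = 8.192e-11 J

Δt_max = (1.055e-34 J·s) / (2 × 8.192e-11 J)
Δt_max = 6.437e-25 s = 6.437 × 10^-25 s

Virtual particles with higher borrowed energy exist for shorter times.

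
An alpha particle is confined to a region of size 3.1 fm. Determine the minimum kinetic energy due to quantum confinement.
135.880 keV

Using the uncertainty principle:

1. Position uncertainty: Δx ≈ 3.100e-15 m
2. Minimum momentum uncertainty: Δp = ℏ/(2Δx) = 1.701e-20 kg·m/s
3. Minimum kinetic energy:
   KE = (Δp)²/(2m) = (1.701e-20)²/(2 × 6.645e-27 kg)
   KE = 2.177e-14 J = 135.880 keV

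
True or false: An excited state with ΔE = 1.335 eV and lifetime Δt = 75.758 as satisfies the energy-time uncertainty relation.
No, it violates the uncertainty relation.

Calculate the product ΔEΔt:
ΔE = 1.335 eV = 2.139e-19 J
ΔEΔt = (2.139e-19 J) × (7.576e-17 s)
ΔEΔt = 1.620e-35 J·s

Compare to the minimum allowed value ℏ/2:
ℏ/2 = 5.273e-35 J·s

Since ΔEΔt = 1.620e-35 J·s < 5.273e-35 J·s = ℏ/2,
this violates the uncertainty relation.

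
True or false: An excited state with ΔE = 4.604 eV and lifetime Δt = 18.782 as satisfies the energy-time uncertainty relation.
No, it violates the uncertainty relation.

Calculate the product ΔEΔt:
ΔE = 4.604 eV = 7.376e-19 J
ΔEΔt = (7.376e-19 J) × (1.878e-17 s)
ΔEΔt = 1.385e-35 J·s

Compare to the minimum allowed value ℏ/2:
ℏ/2 = 5.273e-35 J·s

Since ΔEΔt = 1.385e-35 J·s < 5.273e-35 J·s = ℏ/2,
this violates the uncertainty relation.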